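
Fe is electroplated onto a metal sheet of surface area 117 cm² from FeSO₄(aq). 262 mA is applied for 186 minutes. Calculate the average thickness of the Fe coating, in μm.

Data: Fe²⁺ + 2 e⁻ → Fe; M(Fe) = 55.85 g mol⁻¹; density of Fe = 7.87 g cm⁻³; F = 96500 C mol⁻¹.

9.19 μm

Q = I·t = 0.2620 × 11160 = 2924 C; n(e⁻) = 0.03030 mol.
n(Fe) = n(e⁻)/2 = 0.01515 mol, so m = 0.01515 × 55.85 = 0.8461 g.
Volume = m/ρ = 0.8461 / 7.87 = 0.1075 cm³.
Thickness = V/A = 0.1075 / 117 = 9.19 × 10⁻⁴ cm = 9.19 μm.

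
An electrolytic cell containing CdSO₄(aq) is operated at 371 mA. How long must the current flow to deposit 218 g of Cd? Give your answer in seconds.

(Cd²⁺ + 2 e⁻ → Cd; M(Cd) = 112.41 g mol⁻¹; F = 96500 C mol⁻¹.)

1.01 × 10⁶ s

n(Cd) = m/M = 218 / 112.41 = 1.939 mol.
Each Cd atom requires 2 electrons, so n(e⁻) = 2 × 1.939 = 3.879 mol.
Q = n(e⁻)·F = 3.879 × 96500 = 374300 C.
t = Q/I = 374300 / 0.3710 A = 1009000 s.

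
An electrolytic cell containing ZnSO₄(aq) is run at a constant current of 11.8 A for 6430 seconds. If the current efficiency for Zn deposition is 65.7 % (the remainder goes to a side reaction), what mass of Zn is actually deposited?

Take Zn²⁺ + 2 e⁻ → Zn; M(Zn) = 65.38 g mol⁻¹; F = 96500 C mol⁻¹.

16.9 g

Q = I·t = 11.80 × 6430.0 = 75870 C.
n(e⁻) = 75870/96500 = 0.7863 mol; theoretically n(Zn) = 0.7863/2 = 0.3931 mol, m_theo = 25.70 g.
At 65.7 % efficiency, m_actual = 0.657 × 25.70 = 16.9 g.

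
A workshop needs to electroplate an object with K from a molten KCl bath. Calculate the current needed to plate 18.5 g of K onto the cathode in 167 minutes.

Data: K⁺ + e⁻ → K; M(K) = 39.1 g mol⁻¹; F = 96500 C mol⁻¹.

n(K) = 18.5 / 39.1 = 0.4731 mol.
n(e⁻) = 1 × 0.4731 = 0.4731 mol.
Q = n(e⁻)·F = 0.4731 × 96500 = 45660 C.
I = Q/t = 45660 / 10020 s = 4.56 A.

4.56 A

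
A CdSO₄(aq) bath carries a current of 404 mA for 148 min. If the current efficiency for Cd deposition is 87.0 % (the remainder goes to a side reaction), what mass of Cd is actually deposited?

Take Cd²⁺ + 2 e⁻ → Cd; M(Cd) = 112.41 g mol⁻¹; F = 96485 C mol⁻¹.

Q = I·t = 0.4040 × 8880.0 = 3588 C.
n(e⁻) = 3588/96485 = 0.03718 mol; theoretically n(Cd) = 0.03718/2 = 0.01859 mol, m_theo = 2.090 g.
At 87.0 % efficiency, m_actual = 0.870 × 2.090 = 1.82 g.

1.82 g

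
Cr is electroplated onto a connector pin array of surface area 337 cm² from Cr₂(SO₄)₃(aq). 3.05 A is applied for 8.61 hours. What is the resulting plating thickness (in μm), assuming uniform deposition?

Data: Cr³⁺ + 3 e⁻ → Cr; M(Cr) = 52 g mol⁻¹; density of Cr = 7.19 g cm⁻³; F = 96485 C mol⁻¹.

Q = I·t = 3.050 × 30996 = 94540 C; n(e⁻) = 0.9798 mol.
n(Cr) = n(e⁻)/3 = 0.3266 mol, so m = 0.3266 × 52 = 16.98 g.
Volume = m/ρ = 16.98 / 7.19 = 2.362 cm³.
Thickness = V/A = 2.362 / 337 = 0.00701 cm = 70.1 μm.

70.1 μm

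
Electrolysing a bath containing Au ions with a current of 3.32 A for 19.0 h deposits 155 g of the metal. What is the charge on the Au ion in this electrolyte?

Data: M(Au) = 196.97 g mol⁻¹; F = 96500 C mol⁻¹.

+3

Q = I·t = 3.320 A × 68400 s = 227100 C, so n(e⁻) = 227100/96500 = 2.353 mol.
n(Au) deposited = 155 / 196.97 = 0.7869 mol.
Electrons per atom = n(e⁻)/n(Au) = 2.353 / 0.7869 = 2.99 ≈ 3, so the ion is Au³⁺.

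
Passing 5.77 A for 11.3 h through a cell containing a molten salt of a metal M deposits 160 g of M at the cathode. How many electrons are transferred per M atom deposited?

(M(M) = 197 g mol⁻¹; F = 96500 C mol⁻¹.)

Q = I·t = 5.770 A × 40680 s = 234700 C, so n(e⁻) = 234700/96500 = 2.432 mol.
n(M) deposited = 160 / 197 = 0.8122 mol.
Electrons per atom = n(e⁻)/n(M) = 2.432 / 0.8122 = 2.99 ≈ 3, so the ion is M³⁺.

3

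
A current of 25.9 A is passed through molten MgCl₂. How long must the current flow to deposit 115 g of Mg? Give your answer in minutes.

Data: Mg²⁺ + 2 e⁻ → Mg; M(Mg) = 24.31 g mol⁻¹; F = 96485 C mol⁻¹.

n(Mg) = m/M = 115 / 24.31 = 4.731 mol.
Each Mg atom requires 2 electrons, so n(e⁻) = 2 × 4.731 = 9.461 mol.
Q = n(e⁻)·F = 9.461 × 96485 = 912900 C.
t = Q/I = 912900 / 25.90 A = 35250 s = 587 min.

587 min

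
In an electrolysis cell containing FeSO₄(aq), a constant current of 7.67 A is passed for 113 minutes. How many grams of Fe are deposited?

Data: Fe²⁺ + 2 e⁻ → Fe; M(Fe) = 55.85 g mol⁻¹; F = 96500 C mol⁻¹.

15.0 g

Q = I·t = 7.670 A × 6780.0 s = 52000 C.
n(e⁻) = Q/F = 52000 / 96500 = 0.5389 mol.
Fe²⁺ + 2 e⁻ → Fe, so n(Fe) = n(e⁻)/2 = 0.2694 mol.
m = n·M = 0.2694 × 55.85 = 15.0 g.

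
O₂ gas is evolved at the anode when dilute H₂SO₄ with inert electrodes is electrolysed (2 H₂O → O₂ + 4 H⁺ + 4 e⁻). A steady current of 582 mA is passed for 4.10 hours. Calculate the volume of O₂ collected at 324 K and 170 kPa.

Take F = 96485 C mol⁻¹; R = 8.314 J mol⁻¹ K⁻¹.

0.353 L

Q = I·t = 0.5820 A × 14760 s = 8590 C.
n(e⁻) = Q/F = 8590 / 96485 = 0.08903 mol.
4 electrons are transferred per O₂ molecule, so n(O₂) = 0.08903 / 4 = 0.02226 mol.
V = nRT/P = (0.02226 × 8.314 × 324) / (170 × 10³ Pa) = 3.53 × 10⁻⁴ m³ = 0.353 L.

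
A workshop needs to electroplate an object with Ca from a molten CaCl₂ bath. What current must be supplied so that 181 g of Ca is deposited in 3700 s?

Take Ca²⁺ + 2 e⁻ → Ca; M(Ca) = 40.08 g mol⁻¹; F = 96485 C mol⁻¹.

n(Ca) = 181 / 40.08 = 4.516 mol.
n(e⁻) = 2 × 4.516 = 9.032 mol.
Q = n(e⁻)·F = 9.032 × 96485 = 871400 C.
I = Q/t = 871400 / 3700.0 s = 236 A.

236 A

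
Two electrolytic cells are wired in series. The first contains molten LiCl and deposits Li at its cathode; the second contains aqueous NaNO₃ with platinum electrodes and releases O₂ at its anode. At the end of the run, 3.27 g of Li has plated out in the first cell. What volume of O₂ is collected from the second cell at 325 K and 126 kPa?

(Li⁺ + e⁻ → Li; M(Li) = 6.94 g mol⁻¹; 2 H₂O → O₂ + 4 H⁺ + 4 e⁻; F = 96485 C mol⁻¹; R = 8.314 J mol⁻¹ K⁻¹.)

n(Li) = 3.27 / 6.94 = 0.4712 mol, so n(e⁻) = 1 × 0.4712 = 0.4712 mol.
The cells are in series, so the same 0.4712 mol of electrons passes through the second cell.
2 H₂O → O₂ + 4 H⁺ + 4 e⁻ — 4 mol e⁻ per mol O₂, so n(O₂) = 0.4712/4 = 0.1178 mol.
V = nRT/P = (0.1178 × 8.314 × 325) / (126 × 10³) = 0.00253 m³ = 2.53 L.

2.53 L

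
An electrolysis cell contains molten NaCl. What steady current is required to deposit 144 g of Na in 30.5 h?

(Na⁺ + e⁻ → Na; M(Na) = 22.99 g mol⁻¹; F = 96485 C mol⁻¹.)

n(Na) = 144 / 22.99 = 6.264 mol.
n(e⁻) = 1 × 6.264 = 6.264 mol.
Q = n(e⁻)·F = 6.264 × 96485 = 604300 C.
I = Q/t = 604300 / 109800 s = 5.50 A.

5.50 A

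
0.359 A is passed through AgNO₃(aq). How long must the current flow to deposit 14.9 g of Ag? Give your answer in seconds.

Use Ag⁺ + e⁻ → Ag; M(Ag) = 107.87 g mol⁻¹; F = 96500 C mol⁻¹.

n(Ag) = m/M = 14.9 / 107.87 = 0.1381 mol.
Each Ag atom requires 1 electron, so n(e⁻) = 1 × 0.1381 = 0.1381 mol.
Q = n(e⁻)·F = 0.1381 × 96500 = 13330 C.
t = Q/I = 13330 / 0.3590 A = 37130 s.

37100 s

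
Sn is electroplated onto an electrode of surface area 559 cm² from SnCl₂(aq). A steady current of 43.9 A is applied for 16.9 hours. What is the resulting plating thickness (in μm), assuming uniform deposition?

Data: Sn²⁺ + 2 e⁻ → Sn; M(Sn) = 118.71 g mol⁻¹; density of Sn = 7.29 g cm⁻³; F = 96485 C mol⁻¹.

4030 μm

Q = I·t = 43.90 × 60840 = 2671000 C; n(e⁻) = 27.68 mol.
n(Sn) = n(e⁻)/2 = 13.84 mol, so m = 13.84 × 118.71 = 1643 g.
Volume = m/ρ = 1643 / 7.29 = 225.4 cm³.
Thickness = V/A = 225.4 / 559 = 0.403 cm = 4030 μm.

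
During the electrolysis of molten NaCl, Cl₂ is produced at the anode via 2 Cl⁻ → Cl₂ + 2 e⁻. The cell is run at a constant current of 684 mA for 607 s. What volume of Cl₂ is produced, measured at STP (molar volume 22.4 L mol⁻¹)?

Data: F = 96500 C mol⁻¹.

0.0482 L

Q = I·t = 0.6840 A × 607.00 s = 415.2 C.
n(e⁻) = Q/F = 415.2 / 96500 = 0.004302 mol.
2 electrons are transferred per Cl₂ molecule, so n(Cl₂) = 0.004302 / 2 = 0.002151 mol.
V = n × V_m = 0.002151 × 22.4 = 0.0482 L.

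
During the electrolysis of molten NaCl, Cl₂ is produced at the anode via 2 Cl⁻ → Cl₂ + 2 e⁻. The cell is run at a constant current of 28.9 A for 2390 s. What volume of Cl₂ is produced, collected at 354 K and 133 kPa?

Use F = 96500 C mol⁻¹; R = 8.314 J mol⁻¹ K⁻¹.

Q = I·t = 28.90 A × 2390.0 s = 69070 C.
n(e⁻) = Q/F = 69070 / 96500 = 0.7158 mol.
2 electrons are transferred per Cl₂ molecule, so n(Cl₂) = 0.7158 / 2 = 0.3579 mol.
V = nRT/P = (0.3579 × 8.314 × 354) / (133 × 10³ Pa) = 0.00792 m³ = 7.92 L.

7.92 L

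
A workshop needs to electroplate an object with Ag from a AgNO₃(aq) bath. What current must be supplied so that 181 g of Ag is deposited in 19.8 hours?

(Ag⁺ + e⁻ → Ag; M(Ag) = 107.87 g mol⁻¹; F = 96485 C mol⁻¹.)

2.27 A

n(Ag) = 181 / 107.87 = 1.678 mol.
n(e⁻) = 1 × 1.678 = 1.678 mol.
Q = n(e⁻)·F = 1.678 × 96485 = 161900 C.
I = Q/t = 161900 / 71280 s = 2.27 A.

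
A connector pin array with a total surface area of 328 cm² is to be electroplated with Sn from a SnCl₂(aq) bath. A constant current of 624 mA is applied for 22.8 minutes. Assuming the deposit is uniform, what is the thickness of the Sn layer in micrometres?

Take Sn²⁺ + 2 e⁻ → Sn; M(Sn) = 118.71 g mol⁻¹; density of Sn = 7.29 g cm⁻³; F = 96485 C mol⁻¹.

2.20 μm

Q = I·t = 0.6240 × 1368.0 = 853.6 C; n(e⁻) = 0.008847 mol.
n(Sn) = n(e⁻)/2 = 0.004424 mol, so m = 0.004424 × 118.71 = 0.5251 g.
Volume = m/ρ = 0.5251 / 7.29 = 0.07203 cm³.
Thickness = V/A = 0.07203 / 328 = 2.20 × 10⁻⁴ cm = 2.20 μm.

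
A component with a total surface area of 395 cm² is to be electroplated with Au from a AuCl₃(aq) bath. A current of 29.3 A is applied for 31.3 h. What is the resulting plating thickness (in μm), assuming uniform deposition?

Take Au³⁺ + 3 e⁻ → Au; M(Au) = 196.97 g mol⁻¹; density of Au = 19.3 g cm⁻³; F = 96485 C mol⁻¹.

Q = I·t = 29.30 × 112680 = 3302000 C; n(e⁻) = 34.22 mol.
n(Au) = n(e⁻)/3 = 11.41 mol, so m = 11.41 × 196.97 = 2247 g.
Volume = m/ρ = 2247 / 19.3 = 116.4 cm³.
Thickness = V/A = 116.4 / 395 = 0.295 cm = 2950 μm.

2950 μm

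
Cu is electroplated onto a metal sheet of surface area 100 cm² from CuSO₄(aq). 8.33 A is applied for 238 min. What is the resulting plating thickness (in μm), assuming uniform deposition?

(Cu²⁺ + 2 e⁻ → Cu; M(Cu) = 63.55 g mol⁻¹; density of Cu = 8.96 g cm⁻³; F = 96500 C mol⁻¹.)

437 μm

Q = I·t = 8.330 × 14280 = 119000 C; n(e⁻) = 1.233 mol.
n(Cu) = n(e⁻)/2 = 0.6163 mol, so m = 0.6163 × 63.55 = 39.17 g.
Volume = m/ρ = 39.17 / 8.96 = 4.371 cm³.
Thickness = V/A = 4.371 / 100 = 0.0437 cm = 437 μm.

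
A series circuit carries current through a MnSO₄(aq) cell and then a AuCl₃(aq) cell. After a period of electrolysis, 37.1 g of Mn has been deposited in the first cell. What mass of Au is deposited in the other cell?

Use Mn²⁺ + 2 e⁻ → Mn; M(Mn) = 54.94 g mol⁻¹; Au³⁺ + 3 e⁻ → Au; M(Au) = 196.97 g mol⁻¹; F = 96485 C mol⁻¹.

n(Mn) = 37.1 / 54.94 = 0.6753 mol.
Since Mn²⁺ + 2 e⁻ → Mn, n(e⁻) passed = 2 × 0.6753 = 1.351 mol.
Cells in series carry the same charge, so the same 1.351 mol of electrons passes through cell 2.
Au³⁺ + 3 e⁻ → Au, so n(Au) = 1.351 / 3 = 0.4502 mol.
m(Au) = 0.4502 × 196.97 = 88.7 g.

88.7 g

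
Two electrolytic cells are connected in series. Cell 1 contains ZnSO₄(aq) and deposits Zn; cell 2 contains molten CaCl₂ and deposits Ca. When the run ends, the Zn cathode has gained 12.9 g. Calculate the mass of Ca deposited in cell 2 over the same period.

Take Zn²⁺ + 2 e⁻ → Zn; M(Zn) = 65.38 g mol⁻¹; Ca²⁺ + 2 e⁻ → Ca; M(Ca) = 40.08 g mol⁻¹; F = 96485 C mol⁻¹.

n(Zn) = 12.9 / 65.38 = 0.1973 mol.
Since Zn²⁺ + 2 e⁻ → Zn, n(e⁻) passed = 2 × 0.1973 = 0.3946 mol.
Cells in series carry the same charge, so the same 0.3946 mol of electrons passes through cell 2.
Ca²⁺ + 2 e⁻ → Ca, so n(Ca) = 0.3946 / 2 = 0.1973 mol.
m(Ca) = 0.1973 × 40.08 = 7.91 g.

7.91 g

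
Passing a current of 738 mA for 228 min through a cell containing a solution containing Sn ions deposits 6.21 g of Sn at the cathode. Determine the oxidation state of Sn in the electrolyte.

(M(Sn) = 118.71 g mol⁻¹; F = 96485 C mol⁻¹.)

+2

Q = I·t = 0.7380 A × 13680 s = 10100 C, so n(e⁻) = 10100/96485 = 0.1046 mol.
n(Sn) deposited = 6.21 / 118.71 = 0.05231 mol.
Electrons per atom = n(e⁻)/n(Sn) = 0.1046 / 0.05231 = 2.00 ≈ 2, so the ion is Sn²⁺.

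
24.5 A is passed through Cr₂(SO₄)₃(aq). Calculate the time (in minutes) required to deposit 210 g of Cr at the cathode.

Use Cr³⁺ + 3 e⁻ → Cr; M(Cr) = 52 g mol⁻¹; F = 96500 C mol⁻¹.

n(Cr) = m/M = 210 / 52 = 4.038 mol.
Each Cr atom requires 3 electrons, so n(e⁻) = 3 × 4.038 = 12.12 mol.
Q = n(e⁻)·F = 12.12 × 96500 = 1169000 C.
t = Q/I = 1169000 / 24.50 A = 47720 s = 795 min.

795 min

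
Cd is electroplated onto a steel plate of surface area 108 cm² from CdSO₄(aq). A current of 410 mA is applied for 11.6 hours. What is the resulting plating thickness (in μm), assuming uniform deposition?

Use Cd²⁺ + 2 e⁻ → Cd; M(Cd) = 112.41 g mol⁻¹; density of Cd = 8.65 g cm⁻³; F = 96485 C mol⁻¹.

Q = I·t = 0.4100 × 41760 = 17120 C; n(e⁻) = 0.1775 mol.
n(Cd) = n(e⁻)/2 = 0.08873 mol, so m = 0.08873 × 112.41 = 9.974 g.
Volume = m/ρ = 9.974 / 8.65 = 1.153 cm³.
Thickness = V/A = 1.153 / 108 = 0.0107 cm = 107 μm.

107 μm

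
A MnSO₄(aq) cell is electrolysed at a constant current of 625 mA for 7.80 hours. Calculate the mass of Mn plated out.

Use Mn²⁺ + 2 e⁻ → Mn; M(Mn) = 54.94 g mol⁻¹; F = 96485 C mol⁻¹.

5.00 g

Q = I·t = 0.6250 A × 28080 s = 17550 C.
n(e⁻) = Q/F = 17550 / 96485 = 0.1819 mol.
Mn²⁺ + 2 e⁻ → Mn, so n(Mn) = n(e⁻)/2 = 0.09095 mol.
m = n·M = 0.09095 × 54.94 = 5.00 g.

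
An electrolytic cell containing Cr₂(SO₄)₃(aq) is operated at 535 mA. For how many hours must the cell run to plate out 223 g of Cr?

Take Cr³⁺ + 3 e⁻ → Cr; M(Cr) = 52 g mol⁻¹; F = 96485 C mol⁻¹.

n(Cr) = m/M = 223 / 52 = 4.288 mol.
Each Cr atom requires 3 electrons, so n(e⁻) = 3 × 4.288 = 12.87 mol.
Q = n(e⁻)·F = 12.87 × 96485 = 1241000 C.
t = Q/I = 1241000 / 0.5350 A = 2320000 s = 645 h.

645 h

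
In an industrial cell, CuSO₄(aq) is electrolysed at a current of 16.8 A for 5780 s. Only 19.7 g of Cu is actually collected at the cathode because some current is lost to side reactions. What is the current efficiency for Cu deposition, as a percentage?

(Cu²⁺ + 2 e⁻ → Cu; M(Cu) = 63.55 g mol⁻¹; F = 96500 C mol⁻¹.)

61.6 %

Q = I·t = 16.80 × 5780.0 = 97100 C; n(e⁻) = 97100/96500 = 1.006 mol.
Theoretical n(Cu) = n(e⁻)/2 = 0.5031 mol, i.e. m_theo = 0.5031 × 63.55 = 31.97 g.
Efficiency = m_actual / m_theo = 19.7 / 31.97 = 61.6 %.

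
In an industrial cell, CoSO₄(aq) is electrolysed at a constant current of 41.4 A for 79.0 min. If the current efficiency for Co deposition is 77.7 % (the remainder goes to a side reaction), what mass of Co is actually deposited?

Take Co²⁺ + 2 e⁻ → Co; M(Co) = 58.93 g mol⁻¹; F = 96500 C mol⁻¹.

Q = I·t = 41.40 × 4740.0 = 196200 C.
n(e⁻) = 196200/96500 = 2.034 mol; theoretically n(Co) = 2.034/2 = 1.017 mol, m_theo = 59.92 g.
At 77.7 % efficiency, m_actual = 0.777 × 59.92 = 46.6 g.

46.6 g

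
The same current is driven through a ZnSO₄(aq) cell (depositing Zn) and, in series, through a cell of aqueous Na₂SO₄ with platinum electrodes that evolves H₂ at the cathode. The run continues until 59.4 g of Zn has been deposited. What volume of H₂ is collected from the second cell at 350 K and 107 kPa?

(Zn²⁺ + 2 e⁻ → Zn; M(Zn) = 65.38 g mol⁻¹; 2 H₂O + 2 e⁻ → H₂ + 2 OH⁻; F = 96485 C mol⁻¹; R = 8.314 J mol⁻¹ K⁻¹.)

24.7 L

n(Zn) = 59.4 / 65.38 = 0.9085 mol, so n(e⁻) = 2 × 0.9085 = 1.817 mol.
The cells are in series, so the same 1.817 mol of electrons passes through the second cell.
2 H₂O + 2 e⁻ → H₂ + 2 OH⁻ — 2 mol e⁻ per mol H₂, so n(H₂) = 1.817/2 = 0.9085 mol.
V = nRT/P = (0.9085 × 8.314 × 350) / (107 × 10³) = 0.0247 m³ = 24.7 L.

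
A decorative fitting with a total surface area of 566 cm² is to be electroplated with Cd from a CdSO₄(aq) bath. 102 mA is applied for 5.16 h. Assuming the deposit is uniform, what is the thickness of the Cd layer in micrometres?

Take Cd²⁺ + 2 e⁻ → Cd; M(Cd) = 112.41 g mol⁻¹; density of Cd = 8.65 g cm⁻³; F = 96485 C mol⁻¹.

2.25 μm

Q = I·t = 0.1020 × 18576 = 1895 C; n(e⁻) = 0.01964 mol.
n(Cd) = n(e⁻)/2 = 0.009819 mol, so m = 0.009819 × 112.41 = 1.104 g.
Volume = m/ρ = 1.104 / 8.65 = 0.1276 cm³.
Thickness = V/A = 0.1276 / 566 = 2.25 × 10⁻⁴ cm = 2.25 μm.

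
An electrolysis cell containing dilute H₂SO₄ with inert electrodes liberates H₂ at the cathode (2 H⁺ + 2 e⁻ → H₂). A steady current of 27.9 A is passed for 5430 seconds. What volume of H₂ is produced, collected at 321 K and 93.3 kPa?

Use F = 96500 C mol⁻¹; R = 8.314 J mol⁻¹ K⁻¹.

Q = I·t = 27.90 A × 5430.0 s = 151500 C.
n(e⁻) = Q/F = 151500 / 96500 = 1.570 mol.
2 electrons are transferred per H₂ molecule, so n(H₂) = 1.570 / 2 = 0.7850 mol.
V = nRT/P = (0.7850 × 8.314 × 321) / (93.3 × 10³ Pa) = 0.0225 m³ = 22.5 L.

22.5 L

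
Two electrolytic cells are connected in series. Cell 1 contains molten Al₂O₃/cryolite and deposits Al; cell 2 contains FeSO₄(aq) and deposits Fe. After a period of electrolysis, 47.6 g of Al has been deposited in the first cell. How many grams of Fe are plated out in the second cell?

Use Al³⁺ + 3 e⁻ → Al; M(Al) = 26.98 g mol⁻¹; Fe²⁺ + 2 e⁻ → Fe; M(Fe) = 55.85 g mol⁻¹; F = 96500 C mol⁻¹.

n(Al) = 47.6 / 26.98 = 1.764 mol.
Since Al³⁺ + 3 e⁻ → Al, n(e⁻) passed = 3 × 1.764 = 5.293 mol.
Cells in series carry the same charge, so the same 5.293 mol of electrons passes through cell 2.
Fe²⁺ + 2 e⁻ → Fe, so n(Fe) = 5.293 / 2 = 2.646 mol.
m(Fe) = 2.646 × 55.85 = 148 g.

148 g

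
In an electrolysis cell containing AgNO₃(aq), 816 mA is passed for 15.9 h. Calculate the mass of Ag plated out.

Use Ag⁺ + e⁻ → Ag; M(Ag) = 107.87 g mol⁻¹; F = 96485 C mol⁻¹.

52.2 g

Q = I·t = 0.8160 A × 57240 s = 46710 C.
n(e⁻) = Q/F = 46710 / 96485 = 0.4841 mol.
Ag⁺ + e⁻ → Ag, so n(Ag) = n(e⁻)/1 = 0.4841 mol.
m = n·M = 0.4841 × 107.87 = 52.2 g.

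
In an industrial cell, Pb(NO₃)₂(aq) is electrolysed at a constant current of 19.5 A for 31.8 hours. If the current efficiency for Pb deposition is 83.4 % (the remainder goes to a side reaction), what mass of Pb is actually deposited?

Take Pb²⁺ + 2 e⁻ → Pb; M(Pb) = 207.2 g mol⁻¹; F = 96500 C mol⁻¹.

Q = I·t = 19.50 × 114480 = 2232000 C.
n(e⁻) = 2232000/96500 = 23.13 mol; theoretically n(Pb) = 23.13/2 = 11.57 mol, m_theo = 2397 g.
At 83.4 % efficiency, m_actual = 0.834 × 2397 = 2000 g.

2000 g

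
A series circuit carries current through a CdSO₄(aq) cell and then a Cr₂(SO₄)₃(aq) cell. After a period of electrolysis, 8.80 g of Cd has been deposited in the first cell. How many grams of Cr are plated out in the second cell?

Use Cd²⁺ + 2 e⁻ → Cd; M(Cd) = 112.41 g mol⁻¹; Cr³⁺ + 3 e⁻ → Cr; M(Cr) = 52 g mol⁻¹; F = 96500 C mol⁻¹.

2.71 g

n(Cd) = 8.80 / 112.41 = 0.07828 mol.
Since Cd²⁺ + 2 e⁻ → Cd, n(e⁻) passed = 2 × 0.07828 = 0.1566 mol.
Cells in series carry the same charge, so the same 0.1566 mol of electrons passes through cell 2.
Cr³⁺ + 3 e⁻ → Cr, so n(Cr) = 0.1566 / 3 = 0.05219 mol.
m(Cr) = 0.05219 × 52 = 2.71 g.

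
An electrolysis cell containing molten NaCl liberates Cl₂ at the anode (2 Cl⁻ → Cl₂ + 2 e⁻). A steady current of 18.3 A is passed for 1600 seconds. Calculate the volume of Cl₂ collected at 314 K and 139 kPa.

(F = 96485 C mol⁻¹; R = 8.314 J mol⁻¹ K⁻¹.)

2.85 L

Q = I·t = 18.30 A × 1600.0 s = 29280 C.
n(e⁻) = Q/F = 29280 / 96485 = 0.3035 mol.
2 electrons are transferred per Cl₂ molecule, so n(Cl₂) = 0.3035 / 2 = 0.1517 mol.
V = nRT/P = (0.1517 × 8.314 × 314) / (139 × 10³ Pa) = 0.00285 m³ = 2.85 L.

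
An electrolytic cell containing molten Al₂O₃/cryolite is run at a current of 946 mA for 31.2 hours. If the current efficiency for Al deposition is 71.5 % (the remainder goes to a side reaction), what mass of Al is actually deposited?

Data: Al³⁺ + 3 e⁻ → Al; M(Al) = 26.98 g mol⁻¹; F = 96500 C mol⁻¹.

Q = I·t = 0.9460 × 112320 = 106300 C.
n(e⁻) = 106300/96500 = 1.101 mol; theoretically n(Al) = 1.101/3 = 0.3670 mol, m_theo = 9.902 g.
At 71.5 % efficiency, m_actual = 0.715 × 9.902 = 7.08 g.

7.08 g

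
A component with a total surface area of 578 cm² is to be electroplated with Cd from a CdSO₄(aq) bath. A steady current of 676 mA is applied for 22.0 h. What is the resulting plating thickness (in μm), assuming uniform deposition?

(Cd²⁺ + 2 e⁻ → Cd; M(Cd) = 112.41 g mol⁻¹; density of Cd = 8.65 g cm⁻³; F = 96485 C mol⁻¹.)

Q = I·t = 0.6760 × 79200 = 53540 C; n(e⁻) = 0.5549 mol.
n(Cd) = n(e⁻)/2 = 0.2774 mol, so m = 0.2774 × 112.41 = 31.19 g.
Volume = m/ρ = 31.19 / 8.65 = 3.606 cm³.
Thickness = V/A = 3.606 / 578 = 0.00624 cm = 62.4 μm.

62.4 μm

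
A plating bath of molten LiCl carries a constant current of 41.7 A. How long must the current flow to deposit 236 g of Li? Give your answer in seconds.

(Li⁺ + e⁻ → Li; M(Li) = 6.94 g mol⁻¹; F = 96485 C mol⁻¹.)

78700 s

n(Li) = m/M = 236 / 6.94 = 34.01 mol.
Each Li atom requires 1 electron, so n(e⁻) = 1 × 34.01 = 34.01 mol.
Q = n(e⁻)·F = 34.01 × 96485 = 3281000 C.
t = Q/I = 3281000 / 41.70 A = 78680 s.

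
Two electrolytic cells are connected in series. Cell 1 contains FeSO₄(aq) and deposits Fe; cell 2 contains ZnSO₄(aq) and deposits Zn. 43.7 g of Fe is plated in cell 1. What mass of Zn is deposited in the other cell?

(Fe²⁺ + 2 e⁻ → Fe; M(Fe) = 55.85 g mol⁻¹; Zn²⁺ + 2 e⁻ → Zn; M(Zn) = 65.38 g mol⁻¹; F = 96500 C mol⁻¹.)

51.2 g

n(Fe) = 43.7 / 55.85 = 0.7825 mol.
Since Fe²⁺ + 2 e⁻ → Fe, n(e⁻) passed = 2 × 0.7825 = 1.565 mol.
Cells in series carry the same charge, so the same 1.565 mol of electrons passes through cell 2.
Zn²⁺ + 2 e⁻ → Zn, so n(Zn) = 1.565 / 2 = 0.7825 mol.
m(Zn) = 0.7825 × 65.38 = 51.2 g.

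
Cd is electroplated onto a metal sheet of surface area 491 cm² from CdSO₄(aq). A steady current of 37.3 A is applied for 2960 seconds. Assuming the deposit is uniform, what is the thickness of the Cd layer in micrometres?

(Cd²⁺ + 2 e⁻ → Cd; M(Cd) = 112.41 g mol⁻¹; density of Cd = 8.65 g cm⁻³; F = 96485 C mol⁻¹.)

Q = I·t = 37.30 × 2960.0 = 110400 C; n(e⁻) = 1.144 mol.
n(Cd) = n(e⁻)/2 = 0.5722 mol, so m = 0.5722 × 112.41 = 64.32 g.
Volume = m/ρ = 64.32 / 8.65 = 7.435 cm³.
Thickness = V/A = 7.435 / 491 = 0.0151 cm = 151 μm.

151 μm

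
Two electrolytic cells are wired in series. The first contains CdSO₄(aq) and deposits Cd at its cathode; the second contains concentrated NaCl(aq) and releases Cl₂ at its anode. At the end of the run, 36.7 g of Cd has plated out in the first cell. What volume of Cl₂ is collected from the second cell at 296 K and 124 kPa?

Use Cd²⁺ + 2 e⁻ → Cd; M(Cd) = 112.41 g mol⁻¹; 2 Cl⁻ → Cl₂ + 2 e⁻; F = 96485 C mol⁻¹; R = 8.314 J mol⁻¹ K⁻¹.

6.48 L

n(Cd) = 36.7 / 112.41 = 0.3265 mol, so n(e⁻) = 2 × 0.3265 = 0.6530 mol.
The cells are in series, so the same 0.6530 mol of electrons passes through the second cell.
2 Cl⁻ → Cl₂ + 2 e⁻ — 2 mol e⁻ per mol Cl₂, so n(Cl₂) = 0.6530/2 = 0.3265 mol.
V = nRT/P = (0.3265 × 8.314 × 296) / (124 × 10³) = 0.00648 m³ = 6.48 L.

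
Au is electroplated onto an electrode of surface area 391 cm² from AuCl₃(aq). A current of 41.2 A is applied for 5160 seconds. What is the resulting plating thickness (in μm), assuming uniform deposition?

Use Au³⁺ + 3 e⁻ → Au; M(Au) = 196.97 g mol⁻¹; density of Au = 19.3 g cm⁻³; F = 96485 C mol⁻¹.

192 μm

Q = I·t = 41.20 × 5160.0 = 212600 C; n(e⁻) = 2.203 mol.
n(Au) = n(e⁻)/3 = 0.7345 mol, so m = 0.7345 × 196.97 = 144.7 g.
Volume = m/ρ = 144.7 / 19.3 = 7.496 cm³.
Thickness = V/A = 7.496 / 391 = 0.0192 cm = 192 μm.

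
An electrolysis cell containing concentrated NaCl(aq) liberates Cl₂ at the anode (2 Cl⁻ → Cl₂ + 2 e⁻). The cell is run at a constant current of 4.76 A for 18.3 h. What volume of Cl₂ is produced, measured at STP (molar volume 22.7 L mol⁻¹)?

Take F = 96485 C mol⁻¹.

36.9 L

Q = I·t = 4.760 A × 65880 s = 313600 C.
n(e⁻) = Q/F = 313600 / 96485 = 3.250 mol.
2 electrons are transferred per Cl₂ molecule, so n(Cl₂) = 3.250 / 2 = 1.625 mol.
V = n × V_m = 1.625 × 22.7 = 36.9 L.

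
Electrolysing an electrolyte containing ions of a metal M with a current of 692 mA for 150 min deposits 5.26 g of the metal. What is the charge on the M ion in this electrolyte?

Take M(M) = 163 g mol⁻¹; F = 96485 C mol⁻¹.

+2

Q = I·t = 0.6920 A × 9000.0 s = 6228 C, so n(e⁻) = 6228/96485 = 0.06455 mol.
n(M) deposited = 5.26 / 163 = 0.03227 mol.
Electrons per atom = n(e⁻)/n(M) = 0.06455 / 0.03227 = 2.00 ≈ 2, so the ion is M²⁺.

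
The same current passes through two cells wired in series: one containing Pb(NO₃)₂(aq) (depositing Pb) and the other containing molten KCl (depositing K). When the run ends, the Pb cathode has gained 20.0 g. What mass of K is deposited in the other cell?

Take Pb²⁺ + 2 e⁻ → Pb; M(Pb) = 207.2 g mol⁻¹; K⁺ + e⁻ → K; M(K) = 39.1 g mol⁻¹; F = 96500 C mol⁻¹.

7.55 g

n(Pb) = 20.0 / 207.2 = 0.09653 mol.
Since Pb²⁺ + 2 e⁻ → Pb, n(e⁻) passed = 2 × 0.09653 = 0.1931 mol.
Cells in series carry the same charge, so the same 0.1931 mol of electrons passes through cell 2.
K⁺ + e⁻ → K, so n(K) = 0.1931 / 1 = 0.1931 mol.
m(K) = 0.1931 × 39.1 = 7.55 g.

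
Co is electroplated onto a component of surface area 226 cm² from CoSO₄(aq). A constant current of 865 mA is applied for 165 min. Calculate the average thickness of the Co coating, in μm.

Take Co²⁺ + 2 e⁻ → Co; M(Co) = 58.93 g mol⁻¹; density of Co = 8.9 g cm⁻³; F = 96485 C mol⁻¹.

13.0 μm

Q = I·t = 0.8650 × 9900.0 = 8564 C; n(e⁻) = 0.08875 mol.
n(Co) = n(e⁻)/2 = 0.04438 mol, so m = 0.04438 × 58.93 = 2.615 g.
Volume = m/ρ = 2.615 / 8.9 = 0.2938 cm³.
Thickness = V/A = 0.2938 / 226 = 0.00130 cm = 13.0 μm.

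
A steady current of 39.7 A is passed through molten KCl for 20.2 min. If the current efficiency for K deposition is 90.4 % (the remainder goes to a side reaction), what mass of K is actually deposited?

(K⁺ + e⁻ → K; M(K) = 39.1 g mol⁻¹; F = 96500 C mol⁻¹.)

17.6 g

Q = I·t = 39.70 × 1212.0 = 48120 C.
n(e⁻) = 48120/96500 = 0.4986 mol; theoretically n(K) = 0.4986/1 = 0.4986 mol, m_theo = 19.50 g.
At 90.4 % efficiency, m_actual = 0.904 × 19.50 = 17.6 g.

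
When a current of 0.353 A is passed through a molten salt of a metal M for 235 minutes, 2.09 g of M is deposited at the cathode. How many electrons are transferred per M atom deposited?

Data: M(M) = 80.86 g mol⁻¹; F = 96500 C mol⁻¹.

2

Q = I·t = 0.3530 A × 14100 s = 4977 C, so n(e⁻) = 4977/96500 = 0.05158 mol.
n(M) deposited = 2.09 / 80.86 = 0.02585 mol.
Electrons per atom = n(e⁻)/n(M) = 0.05158 / 0.02585 = 2.00 ≈ 2, so the ion is M²⁺.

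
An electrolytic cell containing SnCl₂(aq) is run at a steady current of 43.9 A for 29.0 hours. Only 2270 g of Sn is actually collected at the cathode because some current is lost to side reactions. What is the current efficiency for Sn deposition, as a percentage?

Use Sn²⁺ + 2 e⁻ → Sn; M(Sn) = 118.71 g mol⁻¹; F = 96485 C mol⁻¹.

Q = I·t = 43.90 × 104400 = 4583000 C; n(e⁻) = 4583000/96485 = 47.50 mol.
Theoretical n(Sn) = n(e⁻)/2 = 23.75 mol, i.e. m_theo = 23.75 × 118.71 = 2819 g.
Efficiency = m_actual / m_theo = 2270 / 2819 = 80.5 %.

80.5 %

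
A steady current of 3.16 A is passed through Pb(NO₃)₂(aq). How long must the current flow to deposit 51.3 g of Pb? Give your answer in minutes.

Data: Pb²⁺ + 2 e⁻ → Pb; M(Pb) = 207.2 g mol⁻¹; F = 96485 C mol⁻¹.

n(Pb) = m/M = 51.3 / 207.2 = 0.2476 mol.
Each Pb atom requires 2 electrons, so n(e⁻) = 2 × 0.2476 = 0.4952 mol.
Q = n(e⁻)·F = 0.4952 × 96485 = 47780 C.
t = Q/I = 47780 / 3.160 A = 15120 s = 252 min.

252 min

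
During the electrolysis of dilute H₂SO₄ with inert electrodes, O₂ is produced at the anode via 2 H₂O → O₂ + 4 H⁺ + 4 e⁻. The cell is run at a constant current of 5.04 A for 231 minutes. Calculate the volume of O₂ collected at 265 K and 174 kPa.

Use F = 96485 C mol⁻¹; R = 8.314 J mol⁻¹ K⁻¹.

Q = I·t = 5.040 A × 13860 s = 69850 C.
n(e⁻) = Q/F = 69850 / 96485 = 0.7240 mol.
4 electrons are transferred per O₂ molecule, so n(O₂) = 0.7240 / 4 = 0.1810 mol.
V = nRT/P = (0.1810 × 8.314 × 265) / (174 × 10³ Pa) = 0.00229 m³ = 2.29 L.

2.29 L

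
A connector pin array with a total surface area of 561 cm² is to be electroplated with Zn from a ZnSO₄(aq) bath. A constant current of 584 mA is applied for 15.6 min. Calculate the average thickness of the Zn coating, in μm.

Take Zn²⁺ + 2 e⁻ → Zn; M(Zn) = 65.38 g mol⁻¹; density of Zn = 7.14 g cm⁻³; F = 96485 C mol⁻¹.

Q = I·t = 0.5840 × 936.00 = 546.6 C; n(e⁻) = 0.005665 mol.
n(Zn) = n(e⁻)/2 = 0.002833 mol, so m = 0.002833 × 65.38 = 0.1852 g.
Volume = m/ρ = 0.1852 / 7.14 = 0.02594 cm³.
Thickness = V/A = 0.02594 / 561 = 4.62 × 10⁻⁵ cm = 0.462 μm.

0.462 μm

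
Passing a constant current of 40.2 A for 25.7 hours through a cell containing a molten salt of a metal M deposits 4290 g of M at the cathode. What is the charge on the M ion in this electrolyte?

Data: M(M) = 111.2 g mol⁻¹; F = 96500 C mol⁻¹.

Q = I·t = 40.20 A × 92520 s = 3719000 C, so n(e⁻) = 3719000/96500 = 38.54 mol.
n(M) deposited = 4290 / 111.2 = 38.58 mol.
Electrons per atom = n(e⁻)/n(M) = 38.54 / 38.58 = 0.999 ≈ 1, so the ion is M⁺.

+1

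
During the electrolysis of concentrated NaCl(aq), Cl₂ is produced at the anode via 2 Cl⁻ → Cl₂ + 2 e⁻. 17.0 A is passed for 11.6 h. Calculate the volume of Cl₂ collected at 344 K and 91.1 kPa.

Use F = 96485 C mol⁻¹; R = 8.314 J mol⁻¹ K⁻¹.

Q = I·t = 17.00 A × 41760 s = 709900 C.
n(e⁻) = Q/F = 709900 / 96485 = 7.358 mol.
2 electrons are transferred per Cl₂ molecule, so n(Cl₂) = 7.358 / 2 = 3.679 mol.
V = nRT/P = (3.679 × 8.314 × 344) / (91.1 × 10³ Pa) = 0.115 m³ = 115 L.

115 L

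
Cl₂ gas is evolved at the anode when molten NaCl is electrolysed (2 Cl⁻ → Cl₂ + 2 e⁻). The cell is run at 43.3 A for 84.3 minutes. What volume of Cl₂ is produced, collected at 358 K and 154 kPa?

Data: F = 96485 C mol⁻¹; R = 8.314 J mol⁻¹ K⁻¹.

21.9 L

Q = I·t = 43.30 A × 5058.0 s = 219000 C.
n(e⁻) = Q/F = 219000 / 96485 = 2.270 mol.
2 electrons are transferred per Cl₂ molecule, so n(Cl₂) = 2.270 / 2 = 1.135 mol.
V = nRT/P = (1.135 × 8.314 × 358) / (154 × 10³ Pa) = 0.0219 m³ = 21.9 L.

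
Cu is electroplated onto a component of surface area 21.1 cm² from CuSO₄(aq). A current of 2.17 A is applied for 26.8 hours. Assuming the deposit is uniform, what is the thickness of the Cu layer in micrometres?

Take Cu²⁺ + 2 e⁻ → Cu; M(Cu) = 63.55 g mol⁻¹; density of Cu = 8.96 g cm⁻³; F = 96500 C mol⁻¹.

3650 μm

Q = I·t = 2.170 × 96480 = 209400 C; n(e⁻) = 2.170 mol.
n(Cu) = n(e⁻)/2 = 1.085 mol, so m = 1.085 × 63.55 = 68.94 g.
Volume = m/ρ = 68.94 / 8.96 = 7.694 cm³.
Thickness = V/A = 7.694 / 21.1 = 0.365 cm = 3650 μm.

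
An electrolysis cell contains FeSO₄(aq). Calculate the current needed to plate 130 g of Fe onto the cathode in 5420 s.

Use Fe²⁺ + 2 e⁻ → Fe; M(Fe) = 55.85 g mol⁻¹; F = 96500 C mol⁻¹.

82.9 A

n(Fe) = 130 / 55.85 = 2.328 mol.
n(e⁻) = 2 × 2.328 = 4.655 mol.
Q = n(e⁻)·F = 4.655 × 96500 = 449200 C.
I = Q/t = 449200 / 5420.0 s = 82.9 A.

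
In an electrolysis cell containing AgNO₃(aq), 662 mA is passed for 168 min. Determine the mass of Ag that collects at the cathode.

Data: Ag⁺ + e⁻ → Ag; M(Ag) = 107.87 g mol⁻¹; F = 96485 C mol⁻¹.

Q = I·t = 0.6620 A × 10080 s = 6673 C.
n(e⁻) = Q/F = 6673 / 96485 = 0.06916 mol.
Ag⁺ + e⁻ → Ag, so n(Ag) = n(e⁻)/1 = 0.06916 mol.
m = n·M = 0.06916 × 107.87 = 7.46 g.

7.46 g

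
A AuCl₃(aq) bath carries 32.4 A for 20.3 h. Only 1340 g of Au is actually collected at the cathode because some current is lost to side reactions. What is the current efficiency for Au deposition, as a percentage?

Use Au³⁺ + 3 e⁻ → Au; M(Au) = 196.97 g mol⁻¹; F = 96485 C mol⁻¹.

Q = I·t = 32.40 × 73080 = 2368000 C; n(e⁻) = 2368000/96485 = 24.54 mol.
Theoretical n(Au) = n(e⁻)/3 = 8.180 mol, i.e. m_theo = 8.180 × 196.97 = 1611 g.
Efficiency = m_actual / m_theo = 1340 / 1611 = 83.2 %.

83.2 %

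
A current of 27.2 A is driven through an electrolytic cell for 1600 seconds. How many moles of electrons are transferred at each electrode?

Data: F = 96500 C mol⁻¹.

Q = I·t = 27.20 A × 1600.0 s = 43520 C.
n(e⁻) = Q/F = 43520 / 96500 = 0.451 mol.

0.451 mol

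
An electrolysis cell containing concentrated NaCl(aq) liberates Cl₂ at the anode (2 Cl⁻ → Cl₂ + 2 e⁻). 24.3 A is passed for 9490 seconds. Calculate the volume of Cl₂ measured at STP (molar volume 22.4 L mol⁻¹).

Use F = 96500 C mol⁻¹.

Q = I·t = 24.30 A × 9490.0 s = 230600 C.
n(e⁻) = Q/F = 230600 / 96500 = 2.390 mol.
2 electrons are transferred per Cl₂ molecule, so n(Cl₂) = 2.390 / 2 = 1.195 mol.
V = n × V_m = 1.195 × 22.4 = 26.8 L.

26.8 L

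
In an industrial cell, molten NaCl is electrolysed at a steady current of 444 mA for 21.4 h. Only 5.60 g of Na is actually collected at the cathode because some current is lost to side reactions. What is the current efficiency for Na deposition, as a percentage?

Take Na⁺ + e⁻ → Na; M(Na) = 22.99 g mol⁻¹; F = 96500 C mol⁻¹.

Q = I·t = 0.4440 × 77040 = 34210 C; n(e⁻) = 34210/96500 = 0.3545 mol.
Theoretical n(Na) = n(e⁻)/1 = 0.3545 mol, i.e. m_theo = 0.3545 × 22.99 = 8.149 g.
Efficiency = m_actual / m_theo = 5.60 / 8.149 = 68.7 %.

68.7 %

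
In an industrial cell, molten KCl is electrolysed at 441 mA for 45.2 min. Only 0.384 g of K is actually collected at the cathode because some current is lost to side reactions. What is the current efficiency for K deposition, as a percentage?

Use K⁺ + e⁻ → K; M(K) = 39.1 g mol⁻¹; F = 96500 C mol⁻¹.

79.2 %

Q = I·t = 0.4410 × 2712.0 = 1196 C; n(e⁻) = 1196/96500 = 0.01239 mol.
Theoretical n(K) = n(e⁻)/1 = 0.01239 mol, i.e. m_theo = 0.01239 × 39.1 = 0.4846 g.
Efficiency = m_actual / m_theo = 0.384 / 0.4846 = 79.2 %.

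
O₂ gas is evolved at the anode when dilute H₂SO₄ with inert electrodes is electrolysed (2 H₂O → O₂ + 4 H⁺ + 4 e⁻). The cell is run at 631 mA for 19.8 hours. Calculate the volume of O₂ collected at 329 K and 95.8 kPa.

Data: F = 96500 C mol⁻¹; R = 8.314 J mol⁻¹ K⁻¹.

Q = I·t = 0.6310 A × 71280 s = 44980 C.
n(e⁻) = Q/F = 44980 / 96500 = 0.4661 mol.
4 electrons are transferred per O₂ molecule, so n(O₂) = 0.4661 / 4 = 0.1165 mol.
V = nRT/P = (0.1165 × 8.314 × 329) / (95.8 × 10³ Pa) = 0.00333 m³ = 3.33 L.

3.33 L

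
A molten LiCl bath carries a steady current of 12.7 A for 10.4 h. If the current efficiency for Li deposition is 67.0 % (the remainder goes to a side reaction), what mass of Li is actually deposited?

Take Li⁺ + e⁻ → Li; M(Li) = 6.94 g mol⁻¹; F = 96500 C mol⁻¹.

Q = I·t = 12.70 × 37440 = 475500 C.
n(e⁻) = 475500/96500 = 4.927 mol; theoretically n(Li) = 4.927/1 = 4.927 mol, m_theo = 34.20 g.
At 67.0 % efficiency, m_actual = 0.670 × 34.20 = 22.9 g.

22.9 g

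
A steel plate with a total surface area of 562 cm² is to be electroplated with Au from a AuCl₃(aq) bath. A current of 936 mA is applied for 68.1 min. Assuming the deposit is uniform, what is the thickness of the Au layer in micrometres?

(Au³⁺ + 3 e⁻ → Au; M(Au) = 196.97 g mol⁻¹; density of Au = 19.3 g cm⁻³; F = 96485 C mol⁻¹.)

2.40 μm

Q = I·t = 0.9360 × 4086.0 = 3824 C; n(e⁻) = 0.03964 mol.
n(Au) = n(e⁻)/3 = 0.01321 mol, so m = 0.01321 × 196.97 = 2.603 g.
Volume = m/ρ = 2.603 / 19.3 = 0.1348 cm³.
Thickness = V/A = 0.1348 / 562 = 2.40 × 10⁻⁴ cm = 2.40 μm.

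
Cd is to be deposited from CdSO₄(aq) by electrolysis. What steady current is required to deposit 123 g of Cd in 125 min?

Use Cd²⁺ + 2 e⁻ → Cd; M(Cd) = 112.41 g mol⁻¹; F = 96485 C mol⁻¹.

n(Cd) = 123 / 112.41 = 1.094 mol.
n(e⁻) = 2 × 1.094 = 2.188 mol.
Q = n(e⁻)·F = 2.188 × 96485 = 211100 C.
I = Q/t = 211100 / 7500.0 s = 28.2 A.

28.2 A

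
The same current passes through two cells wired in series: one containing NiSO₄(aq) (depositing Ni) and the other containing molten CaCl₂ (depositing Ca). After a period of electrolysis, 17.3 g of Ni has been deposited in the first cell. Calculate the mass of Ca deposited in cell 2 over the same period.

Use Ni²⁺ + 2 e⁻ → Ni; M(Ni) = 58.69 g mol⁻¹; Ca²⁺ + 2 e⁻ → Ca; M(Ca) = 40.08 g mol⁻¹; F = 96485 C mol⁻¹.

11.8 g

n(Ni) = 17.3 / 58.69 = 0.2948 mol.
Since Ni²⁺ + 2 e⁻ → Ni, n(e⁻) passed = 2 × 0.2948 = 0.5895 mol.
Cells in series carry the same charge, so the same 0.5895 mol of electrons passes through cell 2.
Ca²⁺ + 2 e⁻ → Ca, so n(Ca) = 0.5895 / 2 = 0.2948 mol.
m(Ca) = 0.2948 × 40.08 = 11.8 g.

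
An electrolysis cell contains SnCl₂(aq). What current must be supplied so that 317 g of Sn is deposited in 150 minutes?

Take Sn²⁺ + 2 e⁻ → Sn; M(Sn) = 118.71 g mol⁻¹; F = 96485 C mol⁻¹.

57.3 A

n(Sn) = 317 / 118.71 = 2.670 mol.
n(e⁻) = 2 × 2.670 = 5.341 mol.
Q = n(e⁻)·F = 5.341 × 96485 = 515300 C.
I = Q/t = 515300 / 9000.0 s = 57.3 A.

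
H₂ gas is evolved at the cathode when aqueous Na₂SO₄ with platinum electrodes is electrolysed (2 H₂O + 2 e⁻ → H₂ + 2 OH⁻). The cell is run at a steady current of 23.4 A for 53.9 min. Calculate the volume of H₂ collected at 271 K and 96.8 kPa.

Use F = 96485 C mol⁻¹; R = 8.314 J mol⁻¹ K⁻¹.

Q = I·t = 23.40 A × 3234.0 s = 75680 C.
n(e⁻) = Q/F = 75680 / 96485 = 0.7843 mol.
2 electrons are transferred per H₂ molecule, so n(H₂) = 0.7843 / 2 = 0.3922 mol.
V = nRT/P = (0.3922 × 8.314 × 271) / (96.8 × 10³ Pa) = 0.00913 m³ = 9.13 L.

9.13 L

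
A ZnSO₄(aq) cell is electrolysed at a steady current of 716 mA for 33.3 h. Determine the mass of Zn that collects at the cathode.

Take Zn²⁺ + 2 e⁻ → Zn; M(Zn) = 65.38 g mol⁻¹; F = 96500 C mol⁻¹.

Q = I·t = 0.7160 A × 119880 s = 85830 C.
n(e⁻) = Q/F = 85830 / 96500 = 0.8895 mol.
Zn²⁺ + 2 e⁻ → Zn, so n(Zn) = n(e⁻)/2 = 0.4447 mol.
m = n·M = 0.4447 × 65.38 = 29.1 g.

29.1 g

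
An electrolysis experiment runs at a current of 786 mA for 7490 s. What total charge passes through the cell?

Q = I·t = 0.7860 A × 7490.0 s = 5890 C.

5890 C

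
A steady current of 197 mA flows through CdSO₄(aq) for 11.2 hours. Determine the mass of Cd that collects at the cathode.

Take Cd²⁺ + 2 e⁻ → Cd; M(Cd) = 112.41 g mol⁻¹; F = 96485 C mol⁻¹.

Q = I·t = 0.1970 A × 40320 s = 7943 C.
n(e⁻) = Q/F = 7943 / 96485 = 0.08232 mol.
Cd²⁺ + 2 e⁻ → Cd, so n(Cd) = n(e⁻)/2 = 0.04116 mol.
m = n·M = 0.04116 × 112.41 = 4.63 g.

4.63 g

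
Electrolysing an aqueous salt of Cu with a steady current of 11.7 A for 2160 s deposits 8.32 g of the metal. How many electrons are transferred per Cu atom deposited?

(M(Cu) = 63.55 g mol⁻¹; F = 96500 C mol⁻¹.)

Q = I·t = 11.70 A × 2160.0 s = 25270 C, so n(e⁻) = 25270/96500 = 0.2619 mol.
n(Cu) deposited = 8.32 / 63.55 = 0.1309 mol.
Electrons per atom = n(e⁻)/n(Cu) = 0.2619 / 0.1309 = 2.00 ≈ 2, so the ion is Cu²⁺.

2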